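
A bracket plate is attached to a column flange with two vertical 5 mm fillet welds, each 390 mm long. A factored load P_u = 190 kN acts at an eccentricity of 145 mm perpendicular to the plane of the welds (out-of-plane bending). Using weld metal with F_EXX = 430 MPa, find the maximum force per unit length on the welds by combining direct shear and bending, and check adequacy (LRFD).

f_max ≈ 595 N/mm; adequate

L_w = 2 × 390 = 780 mm; section modulus (unit throat) S = 2 × L²/6 = 50700 mm².
Direct shear f_v = P/L_w = 190×10³/780 = 243.6 N/mm.
Moment M = P × e = 190×10³ × 145 = 27550000 N·mm; bending f_b = M/S = 543.4 N/mm.
f_max = √(f_v² + f_b²) = √(243.6² + 543.4²) = 595.5 N/mm.
φr_n = 0.75 × 0.6 × 430 × (0.707 × 5) = 684 N/mm → adequate.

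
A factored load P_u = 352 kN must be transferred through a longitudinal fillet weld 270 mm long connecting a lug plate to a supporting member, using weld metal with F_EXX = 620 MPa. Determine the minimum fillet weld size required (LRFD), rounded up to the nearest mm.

w = 7 mm

Total weld length L = 270 mm.
Required throat t_e = P_u / (φ × 0.6 F_EXX × L) = 352 / (0.75 × 0.6 × 620 × 270 × 10⁻³) = 4.673 mm.
Required leg w = t_e / 0.707 = 6.609 mm → use 7 mm.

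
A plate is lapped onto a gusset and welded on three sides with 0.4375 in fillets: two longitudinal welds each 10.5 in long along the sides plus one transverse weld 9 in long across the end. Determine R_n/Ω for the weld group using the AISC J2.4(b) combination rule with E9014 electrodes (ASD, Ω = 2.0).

R_n/Ω ≈ 262 kips

E90XX → F_EXX = 90 ksi.
t_e = 0.707 × 0.4375 = 0.3093 in.
R_nwl = 0.6 × 90 × 0.3093 × 21 = 350.8 kips (longitudinal, 2 welds).
R_nwt = 0.6 × 90 × 0.3093 × 9 = 150.3 kips (transverse, base value).
(i) R_nwl + R_nwt = 501.1 kips; (ii) 0.85 R_nwl + 1.5 R_nwt = 523.6 kips.
R_n = max = 523.6 kips [governs: (ii)]; R_n/Ω = 261.8 kips.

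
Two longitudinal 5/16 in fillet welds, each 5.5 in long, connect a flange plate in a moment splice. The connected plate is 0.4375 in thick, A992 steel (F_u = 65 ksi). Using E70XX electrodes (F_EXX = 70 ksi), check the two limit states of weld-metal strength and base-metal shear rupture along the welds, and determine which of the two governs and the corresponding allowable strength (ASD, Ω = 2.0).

R_n/Ω ≈ 51 kip (weld metal governs)

t_e = 0.707 × 0.3125 = 0.2209 in; L = 11 in.
Weld metal: R_n/Ω = (1/2.0) × 0.6 × 70 × 0.2209 × 11 = 51.04 kip.
Base metal (shear rupture): R_n/Ω = (1/2.0) × 0.6 × 65 × 0.4375 × 11 = 93.84 kip.
Governing: weld metal.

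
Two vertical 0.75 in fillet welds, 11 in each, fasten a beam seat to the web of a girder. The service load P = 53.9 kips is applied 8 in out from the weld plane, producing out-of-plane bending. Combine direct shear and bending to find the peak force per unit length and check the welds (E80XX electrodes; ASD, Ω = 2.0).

E80XX → F_EXX = 80 ksi.
L_w = 2 × 11 = 22 in; section modulus (unit throat) S = 2 × L²/6 = 40.33 in².
Direct shear f_v = P/L_w = 53.9/22 = 2.45 kip/in.
Moment M = P × e = 53.9 × 8 = 431.2 kip·in; bending f_b = M/S = 10.69 kip/in.
f_max = √(f_v² + f_b²) = √(2.45² + 10.69²) = 10.97 kip/in.
r_n/Ω = (1/2.0) × 0.6 × 80 × (0.707 × 0.75) = 12.73 kip/in → adequate.

f_max ≈ 11 kip/in; adequate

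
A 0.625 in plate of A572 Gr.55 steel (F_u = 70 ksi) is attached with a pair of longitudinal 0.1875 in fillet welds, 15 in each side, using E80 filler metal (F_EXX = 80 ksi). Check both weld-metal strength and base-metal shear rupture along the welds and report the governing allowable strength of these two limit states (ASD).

t_e = 0.707 × 0.1875 = 0.1326 in; L = 30 in.
Weld metal: R_n/Ω = (1/2.0) × 0.6 × 80 × 0.1326 × 30 = 95.44 kip.
Base metal (shear rupture): R_n/Ω = (1/2.0) × 0.6 × 70 × 0.625 × 30 = 393.8 kip.
Governing: weld metal.

R_n/Ω ≈ 95.4 kip (weld metal governs)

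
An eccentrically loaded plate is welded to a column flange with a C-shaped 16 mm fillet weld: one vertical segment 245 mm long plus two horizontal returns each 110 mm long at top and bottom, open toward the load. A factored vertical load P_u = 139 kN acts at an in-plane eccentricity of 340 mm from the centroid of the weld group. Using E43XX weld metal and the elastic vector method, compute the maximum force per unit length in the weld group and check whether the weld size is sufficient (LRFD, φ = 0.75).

E43XX → F_EXX = 430 MPa.
Total weld length L_w = 465 mm. Treat welds as unit-width lines.
Centroid: x̄ = 2×110×55 / 465 = 26.02 mm from the vertical weld.
Polar moment about centroid: J = I_x + I_y = [245³/12 + 2×110×122.5²] + [245×26.02² + 2(110³/12 + 110×28.98²)] = 5099000 mm³.
Direct shear f_v = P/L_w = 139×10³ / 465 = 298.9 N/mm (vertical).
Torsion M = P·e = 139×10³ × 340 = 47260000 N·mm.
Critical point at (x, y) = (83.98, 122.5) from centroid. f_tx = M·y/J = 1135 N/mm; f_ty = M·x/J = 778.3 N/mm.
Resultant f_max = √[f_tx² + (f_v + f_ty)²] = √[1135² + (298.9 + 778.3)²] = 1565 N/mm.
Capacity per unit length: φr_n = 0.75 × 0.6 × 430 × (0.707 × 16) = 2189 N/mm.
1565 ≤ 2189 → adequate.

f_max ≈ 1570 N/mm; adequate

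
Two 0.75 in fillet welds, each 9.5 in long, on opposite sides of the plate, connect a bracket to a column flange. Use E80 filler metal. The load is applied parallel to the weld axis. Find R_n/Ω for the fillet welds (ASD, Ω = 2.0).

R_n/Ω ≈ 242 kip

E80XX → F_EXX = 80 ksi.
Effective throat t_e = 0.707 × 0.75 = 0.5302 in.
Total length L = 19 in; A_we = 0.5302 × 19 = 10.07 in².
F_nw = 0.6 F_EXX = 0.6 × 80 = 48 ksi.
R_n = 48 × 10.07 = 483.6 kip; R_n/Ω = 483.6/2.0 = 241.8 kip.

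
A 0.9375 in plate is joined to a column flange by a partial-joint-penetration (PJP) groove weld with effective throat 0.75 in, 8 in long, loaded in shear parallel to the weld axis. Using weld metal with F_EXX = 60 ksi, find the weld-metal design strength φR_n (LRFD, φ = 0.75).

φR_n ≈ 162 kip

Effective throat (given) t_e = 0.75 in.
A_we = 0.75 × 8 = 6 in².
F_nw = 0.6 F_EXX = 36 ksi.
φR_n = 0.75 × 36 × 6 = 162 kip.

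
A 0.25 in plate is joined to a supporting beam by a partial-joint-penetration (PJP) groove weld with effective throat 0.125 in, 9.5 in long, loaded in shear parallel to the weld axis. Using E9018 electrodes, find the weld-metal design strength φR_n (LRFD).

φR_n ≈ 48.1 kip

E90XX → F_EXX = 90 ksi.
Effective throat (given) t_e = 0.125 in.
A_we = 0.125 × 9.5 = 1.188 in².
F_nw = 0.6 F_EXX = 54 ksi.
φR_n = 0.75 × 54 × 1.188 = 48.09 kip.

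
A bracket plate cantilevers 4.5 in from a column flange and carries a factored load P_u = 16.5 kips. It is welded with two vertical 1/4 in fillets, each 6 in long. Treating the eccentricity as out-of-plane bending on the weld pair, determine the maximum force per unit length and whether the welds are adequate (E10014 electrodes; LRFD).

f_max ≈ 6.34 kip/in; adequate

E100XX → F_EXX = 100 ksi.
L_w = 2 × 6 = 12 in; section modulus (unit throat) S = 2 × L²/6 = 12 in².
Direct shear f_v = P/L_w = 16.5/12 = 1.375 kip/in.
Moment M = P × e = 16.5 × 4.5 = 74.25 kip·in; bending f_b = M/S = 6.188 kip/in.
f_max = √(f_v² + f_b²) = √(1.375² + 6.188²) = 6.338 kip/in.
φr_n = 0.75 × 0.6 × 100 × (0.707 × 0.25) = 7.954 kip/in → adequate.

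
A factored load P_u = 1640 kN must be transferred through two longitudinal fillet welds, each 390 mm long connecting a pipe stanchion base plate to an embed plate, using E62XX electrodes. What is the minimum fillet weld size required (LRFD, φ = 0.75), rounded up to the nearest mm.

w = 11 mm

E62XX → F_EXX = 620 MPa.
Total weld length L = 780 mm.
Required throat t_e = P_u / (φ × 0.6 F_EXX × L) = 1640 / (0.75 × 0.6 × 620 × 780 × 10⁻³) = 7.536 mm.
Required leg w = t_e / 0.707 = 10.66 mm → use 11 mm.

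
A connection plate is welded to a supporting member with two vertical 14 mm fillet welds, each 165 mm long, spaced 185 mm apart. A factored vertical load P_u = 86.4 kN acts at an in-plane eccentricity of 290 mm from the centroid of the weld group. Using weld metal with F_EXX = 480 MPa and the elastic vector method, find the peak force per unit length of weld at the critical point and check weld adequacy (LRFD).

f_max ≈ 1080 N/mm; adequate

Total weld length L_w = 330 mm. Treat welds as unit-width lines.
Polar moment about centroid: J = 2[d³/12 + d(b/2)²] = 2[165³/12 + 165×92.5²] = 3572000 mm³.
Direct shear f_v = P/L_w = 86.4×10³ / 330 = 261.8 N/mm (vertical).
Torsion M = P·e = 86.4×10³ × 290 = 25056000 N·mm.
Critical point at (x, y) = (92.5, 82.5) from centroid. f_tx = M·y/J = 578.7 N/mm; f_ty = M·x/J = 648.8 N/mm.
Resultant f_max = √[f_tx² + (f_v + f_ty)²] = √[578.7² + (261.8 + 648.8)²] = 1079 N/mm.
Capacity per unit length: φr_n = 0.75 × 0.6 × 480 × (0.707 × 14) = 2138 N/mm.
1079 ≤ 2138 → adequate.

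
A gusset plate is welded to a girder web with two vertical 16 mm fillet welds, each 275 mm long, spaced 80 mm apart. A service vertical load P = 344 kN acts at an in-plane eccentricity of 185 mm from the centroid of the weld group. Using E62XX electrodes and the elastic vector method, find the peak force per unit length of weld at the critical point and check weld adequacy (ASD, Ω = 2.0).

f_max ≈ 2350 N/mm; NOT adequate

E62XX → F_EXX = 620 MPa.
Total weld length L_w = 550 mm. Treat welds as unit-width lines.
Polar moment about centroid: J = 2[d³/12 + d(b/2)²] = 2[275³/12 + 275×40²] = 4346000 mm³.
Direct shear f_v = P/L_w = 344×10³ / 550 = 625.5 N/mm (vertical).
Torsion M = P·e = 344×10³ × 185 = 63640000 N·mm.
Critical point at (x, y) = (40, 137.5) from centroid. f_tx = M·y/J = 2013 N/mm; f_ty = M·x/J = 585.7 N/mm.
Resultant f_max = √[f_tx² + (f_v + f_ty)²] = √[2013² + (625.5 + 585.7)²] = 2350 N/mm.
Capacity per unit length: r_n/Ω = (1/2.0) × 0.6 × 620 × (0.707 × 16) = 2104 N/mm.
2350 > 2104 → NOT adequate.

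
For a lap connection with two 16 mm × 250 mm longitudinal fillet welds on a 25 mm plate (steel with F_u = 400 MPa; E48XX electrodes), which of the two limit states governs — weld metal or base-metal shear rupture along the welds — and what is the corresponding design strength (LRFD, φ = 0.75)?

E48XX → F_EXX = 480 MPa.
t_e = 0.707 × 16 = 11.31 mm; L = 500 mm.
Weld metal: φR_n = 0.75 × 0.6 × 480 × 11.31 × 500 × 10⁻³ = 1222 kN.
Base metal (shear rupture): φR_n = 0.75 × 0.6 × 400 × 25 × 500 × 10⁻³ = 2250 kN.
Governing: weld metal.

φR_n ≈ 1220 kN (weld metal governs)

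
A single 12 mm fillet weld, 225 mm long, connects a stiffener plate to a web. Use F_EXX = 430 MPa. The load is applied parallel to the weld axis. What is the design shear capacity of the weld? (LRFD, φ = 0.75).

Effective throat t_e = 0.707 × 12 = 8.484 mm.
Total length L = 225 mm; A_we = 8.484 × 225 = 1909 mm².
F_nw = 0.6 F_EXX = 0.6 × 430 = 258 MPa.
φR_n = 0.75 × 258 × 1909 × 10⁻³ = 369.4 kN.

φR_n ≈ 369 kN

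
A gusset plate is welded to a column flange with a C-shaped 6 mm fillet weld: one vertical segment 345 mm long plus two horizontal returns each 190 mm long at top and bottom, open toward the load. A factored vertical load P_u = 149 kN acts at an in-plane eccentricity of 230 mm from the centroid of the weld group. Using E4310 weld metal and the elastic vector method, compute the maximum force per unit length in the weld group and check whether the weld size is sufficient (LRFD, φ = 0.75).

f_max ≈ 587 N/mm; adequate

E43XX → F_EXX = 430 MPa.
Total weld length L_w = 725 mm. Treat welds as unit-width lines.
Centroid: x̄ = 2×190×95 / 725 = 49.79 mm from the vertical weld.
Polar moment about centroid: J = I_x + I_y = [345³/12 + 2×190×172.5²] + [345×49.79² + 2(190³/12 + 190×45.21²)] = 17500000 mm³.
Direct shear f_v = P/L_w = 149×10³ / 725 = 205.5 N/mm (vertical).
Torsion M = P·e = 149×10³ × 230 = 34270000 N·mm.
Critical point at (x, y) = (140.2, 172.5) from centroid. f_tx = M·y/J = 337.7 N/mm; f_ty = M·x/J = 274.5 N/mm.
Resultant f_max = √[f_tx² + (f_v + f_ty)²] = √[337.7² + (205.5 + 274.5)²] = 586.9 N/mm.
Capacity per unit length: φr_n = 0.75 × 0.6 × 430 × (0.707 × 6) = 820.8 N/mm.
586.9 ≤ 820.8 → adequate.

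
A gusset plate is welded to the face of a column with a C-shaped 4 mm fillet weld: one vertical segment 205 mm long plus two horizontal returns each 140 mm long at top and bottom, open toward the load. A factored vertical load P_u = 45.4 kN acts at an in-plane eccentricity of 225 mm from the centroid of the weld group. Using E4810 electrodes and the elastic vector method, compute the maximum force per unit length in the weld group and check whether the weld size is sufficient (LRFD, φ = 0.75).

E48XX → F_EXX = 480 MPa.
Total weld length L_w = 485 mm. Treat welds as unit-width lines.
Centroid: x̄ = 2×140×70 / 485 = 40.41 mm from the vertical weld.
Polar moment about centroid: J = I_x + I_y = [205³/12 + 2×140×102.5²] + [205×40.41² + 2(140³/12 + 140×29.59²)] = 4697000 mm³.
Direct shear f_v = P/L_w = 45.4×10³ / 485 = 93.61 N/mm (vertical).
Torsion M = P·e = 45.4×10³ × 225 = 10215000 N·mm.
Critical point at (x, y) = (99.59, 102.5) from centroid. f_tx = M·y/J = 222.9 N/mm; f_ty = M·x/J = 216.6 N/mm.
Resultant f_max = √[f_tx² + (f_v + f_ty)²] = √[222.9² + (93.61 + 216.6)²] = 382 N/mm.
Capacity per unit length: φr_n = 0.75 × 0.6 × 480 × (0.707 × 4) = 610.8 N/mm.
382 ≤ 610.8 → adequate.

f_max ≈ 382 N/mm; adequate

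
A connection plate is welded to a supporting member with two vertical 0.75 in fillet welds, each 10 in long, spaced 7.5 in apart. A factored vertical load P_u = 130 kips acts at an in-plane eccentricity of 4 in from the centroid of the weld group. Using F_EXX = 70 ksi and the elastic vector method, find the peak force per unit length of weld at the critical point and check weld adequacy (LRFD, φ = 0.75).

Total weld length L_w = 20 in. Treat welds as unit-width lines.
Polar moment about centroid: J = 2[d³/12 + d(b/2)²] = 2[10³/12 + 10×3.75²] = 447.9 in³.
Direct shear f_v = P/L_w = 130 / 20 = 6.5 kip/in (vertical).
Torsion M = P·e = 130 × 4 = 520 kip·in.
Critical point at (x, y) = (3.75, 5) from centroid. f_tx = M·y/J = 5.805 kip/in; f_ty = M·x/J = 4.353 kip/in.
Resultant f_max = √[f_tx² + (f_v + f_ty)²] = √[5.805² + (6.5 + 4.353)²] = 12.31 kip/in.
Capacity per unit length: φr_n = 0.75 × 0.6 × 70 × (0.707 × 0.75) = 16.7 kip/in.
12.31 ≤ 16.7 → adequate.

f_max ≈ 12.3 kip/in; adequate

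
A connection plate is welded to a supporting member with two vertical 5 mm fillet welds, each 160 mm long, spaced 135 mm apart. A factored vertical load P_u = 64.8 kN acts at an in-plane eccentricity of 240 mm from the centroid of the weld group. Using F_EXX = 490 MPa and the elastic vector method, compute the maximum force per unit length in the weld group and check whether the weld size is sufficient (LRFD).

Total weld length L_w = 320 mm. Treat welds as unit-width lines.
Polar moment about centroid: J = 2[d³/12 + d(b/2)²] = 2[160³/12 + 160×67.5²] = 2141000 mm³.
Direct shear f_v = P/L_w = 64.8×10³ / 320 = 202.5 N/mm (vertical).
Torsion M = P·e = 64.8×10³ × 240 = 15552000 N·mm.
Critical point at (x, y) = (67.5, 80) from centroid. f_tx = M·y/J = 581.2 N/mm; f_ty = M·x/J = 490.4 N/mm.
Resultant f_max = √[f_tx² + (f_v + f_ty)²] = √[581.2² + (202.5 + 490.4)²] = 904.4 N/mm.
Capacity per unit length: φr_n = 0.75 × 0.6 × 490 × (0.707 × 5) = 779.5 N/mm.
904.4 > 779.5 → NOT adequate.

f_max ≈ 904 N/mm; NOT adequate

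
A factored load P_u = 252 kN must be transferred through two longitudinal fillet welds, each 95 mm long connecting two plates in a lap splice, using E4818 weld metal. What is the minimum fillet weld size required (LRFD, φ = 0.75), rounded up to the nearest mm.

w = 9 mm

E48XX → F_EXX = 480 MPa.
Total weld length L = 190 mm.
Required throat t_e = P_u / (φ × 0.6 F_EXX × L) = 252 / (0.75 × 0.6 × 480 × 190 × 10⁻³) = 6.14 mm.
Required leg w = t_e / 0.707 = 8.685 mm → use 9 mm.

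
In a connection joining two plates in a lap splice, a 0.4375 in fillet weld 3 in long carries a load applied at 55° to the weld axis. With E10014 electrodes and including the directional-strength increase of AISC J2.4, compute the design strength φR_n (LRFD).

φR_n ≈ 57.2 kip

E100XX → F_EXX = 100 ksi.
t_e = 0.707 × 0.4375 = 0.3093 in; A_we = 0.3093 × 3 = 0.9279 in².
Directional factor: 1.0 + 0.5 sin^1.5(55°) = 1.371.
F_nw = 0.6 × 100 × 1.371 = 82.24 ksi.
φR_n = 0.75 × 82.24 × 0.9279 = 57.24 kip.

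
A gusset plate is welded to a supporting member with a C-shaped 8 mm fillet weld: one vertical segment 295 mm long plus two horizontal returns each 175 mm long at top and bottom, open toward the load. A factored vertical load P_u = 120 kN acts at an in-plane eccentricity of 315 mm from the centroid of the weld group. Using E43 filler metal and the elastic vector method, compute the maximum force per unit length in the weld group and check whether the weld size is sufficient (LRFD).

f_max ≈ 756 N/mm; adequate

E43XX → F_EXX = 430 MPa.
Total weld length L_w = 645 mm. Treat welds as unit-width lines.
Centroid: x̄ = 2×175×87.5 / 645 = 47.48 mm from the vertical weld.
Polar moment about centroid: J = I_x + I_y = [295³/12 + 2×175×147.5²] + [295×47.48² + 2(175³/12 + 175×40.02²)] = 11870000 mm³.
Direct shear f_v = P/L_w = 120×10³ / 645 = 186 N/mm (vertical).
Torsion M = P·e = 120×10³ × 315 = 37800000 N·mm.
Critical point at (x, y) = (127.5, 147.5) from centroid. f_tx = M·y/J = 469.6 N/mm; f_ty = M·x/J = 406 N/mm.
Resultant f_max = √[f_tx² + (f_v + f_ty)²] = √[469.6² + (186 + 406)²] = 755.7 N/mm.
Capacity per unit length: φr_n = 0.75 × 0.6 × 430 × (0.707 × 8) = 1094 N/mm.
755.7 ≤ 1094 → adequate.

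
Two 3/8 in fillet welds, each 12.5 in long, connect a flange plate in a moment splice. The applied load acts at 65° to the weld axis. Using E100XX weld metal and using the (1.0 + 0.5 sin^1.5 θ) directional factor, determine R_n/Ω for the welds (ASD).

E100XX → F_EXX = 100 ksi.
t_e = 0.707 × 0.375 = 0.2651 in; A_we = 0.2651 × 25 = 6.628 in².
Directional factor: 1.0 + 0.5 sin^1.5(65°) = 1.431.
F_nw = 0.6 × 100 × 1.431 = 85.88 ksi.
R_n/Ω = (85.88 × 6.628) / 2.0 = 284.6 kip.

R_n/Ω ≈ 285 kip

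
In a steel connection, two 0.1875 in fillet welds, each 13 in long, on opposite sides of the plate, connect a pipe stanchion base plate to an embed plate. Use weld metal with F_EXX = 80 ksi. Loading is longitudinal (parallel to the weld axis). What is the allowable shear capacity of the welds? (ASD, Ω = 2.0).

Effective throat t_e = 0.707 × 0.1875 = 0.1326 in.
Total length L = 26 in; A_we = 0.1326 × 26 = 3.447 in².
F_nw = 0.6 F_EXX = 0.6 × 80 = 48 ksi.
R_n = 48 × 3.447 = 165.4 kip; R_n/Ω = 165.4/2.0 = 82.72 kip.

R_n/Ω ≈ 82.7 kip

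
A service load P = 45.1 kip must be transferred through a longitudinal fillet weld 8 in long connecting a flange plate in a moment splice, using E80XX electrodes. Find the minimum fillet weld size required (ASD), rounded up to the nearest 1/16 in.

w = 3/8 in

E80XX → F_EXX = 80 ksi.
Total weld length L = 8 in.
Required throat t_e = P × Ω / (0.6 F_EXX × L) = 45.1 × 2.0 / (0.6 × 80 × 8) = 0.2349 in.
Required leg w = t_e / 0.707 = 0.3322 in → use 3/8 in.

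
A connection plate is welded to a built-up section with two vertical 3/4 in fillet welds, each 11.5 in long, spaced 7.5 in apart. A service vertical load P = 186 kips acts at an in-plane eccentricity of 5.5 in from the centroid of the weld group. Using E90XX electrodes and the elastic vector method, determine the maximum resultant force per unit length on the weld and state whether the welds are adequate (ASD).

f_max ≈ 17.9 kip/in; NOT adequate

E90XX → F_EXX = 90 ksi.
Total weld length L_w = 23 in. Treat welds as unit-width lines.
Polar moment about centroid: J = 2[d³/12 + d(b/2)²] = 2[11.5³/12 + 11.5×3.75²] = 576.9 in³.
Direct shear f_v = P/L_w = 186 / 23 = 8.087 kip/in (vertical).
Torsion M = P·e = 186 × 5.5 = 1023 kip·in.
Critical point at (x, y) = (3.75, 5.75) from centroid. f_tx = M·y/J = 10.2 kip/in; f_ty = M·x/J = 6.65 kip/in.
Resultant f_max = √[f_tx² + (f_v + f_ty)²] = √[10.2² + (8.087 + 6.65)²] = 17.92 kip/in.
Capacity per unit length: r_n/Ω = (1/2.0) × 0.6 × 90 × (0.707 × 0.75) = 14.32 kip/in.
17.92 > 14.32 → NOT adequate.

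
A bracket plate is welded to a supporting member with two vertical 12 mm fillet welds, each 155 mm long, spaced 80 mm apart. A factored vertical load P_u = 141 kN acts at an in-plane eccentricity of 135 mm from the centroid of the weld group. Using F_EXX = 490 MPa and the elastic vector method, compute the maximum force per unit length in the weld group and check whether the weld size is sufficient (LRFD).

Total weld length L_w = 310 mm. Treat welds as unit-width lines.
Polar moment about centroid: J = 2[d³/12 + d(b/2)²] = 2[155³/12 + 155×40²] = 1117000 mm³.
Direct shear f_v = P/L_w = 141×10³ / 310 = 454.8 N/mm (vertical).
Torsion M = P·e = 141×10³ × 135 = 19035000 N·mm.
Critical point at (x, y) = (40, 77.5) from centroid. f_tx = M·y/J = 1321 N/mm; f_ty = M·x/J = 681.9 N/mm.
Resultant f_max = √[f_tx² + (f_v + f_ty)²] = √[1321² + (454.8 + 681.9)²] = 1743 N/mm.
Capacity per unit length: φr_n = 0.75 × 0.6 × 490 × (0.707 × 12) = 1871 N/mm.
1743 ≤ 1871 → adequate.

f_max ≈ 1740 N/mm; adequate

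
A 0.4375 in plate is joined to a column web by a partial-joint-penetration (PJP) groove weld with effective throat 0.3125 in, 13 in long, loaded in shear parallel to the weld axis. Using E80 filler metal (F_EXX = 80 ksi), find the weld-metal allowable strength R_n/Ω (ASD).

Effective throat (given) t_e = 0.3125 in.
A_we = 0.3125 × 13 = 4.062 in².
F_nw = 0.6 F_EXX = 48 ksi.
R_n/Ω = (48 × 4.062) / 2.0 = 97.5 kips.

R_n/Ω ≈ 97.5 kips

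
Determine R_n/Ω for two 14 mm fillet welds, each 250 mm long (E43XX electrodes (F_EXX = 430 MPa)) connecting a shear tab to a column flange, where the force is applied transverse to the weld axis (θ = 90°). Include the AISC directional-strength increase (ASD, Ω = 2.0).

R_n/Ω ≈ 958 kN

t_e = 0.707 × 14 = 9.898 mm; A_we = 9.898 × 500 = 4949 mm².
Directional factor: 1.0 + 0.5 sin^1.5(90°) = 1.5.
F_nw = 0.6 × 430 × 1.5 = 387 MPa.
R_n/Ω = (387 × 4949) / 2.0 × 10⁻³ = 957.6 kN.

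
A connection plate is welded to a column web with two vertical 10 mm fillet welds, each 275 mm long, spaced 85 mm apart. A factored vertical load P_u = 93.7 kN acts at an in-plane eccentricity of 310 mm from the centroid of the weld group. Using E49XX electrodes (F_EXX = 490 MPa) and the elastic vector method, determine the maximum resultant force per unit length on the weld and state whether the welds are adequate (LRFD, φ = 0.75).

Total weld length L_w = 550 mm. Treat welds as unit-width lines.
Polar moment about centroid: J = 2[d³/12 + d(b/2)²] = 2[275³/12 + 275×42.5²] = 4460000 mm³.
Direct shear f_v = P/L_w = 93.7×10³ / 550 = 170.4 N/mm (vertical).
Torsion M = P·e = 93.7×10³ × 310 = 29047000 N·mm.
Critical point at (x, y) = (42.5, 137.5) from centroid. f_tx = M·y/J = 895.6 N/mm; f_ty = M·x/J = 276.8 N/mm.
Resultant f_max = √[f_tx² + (f_v + f_ty)²] = √[895.6² + (170.4 + 276.8)²] = 1001 N/mm.
Capacity per unit length: φr_n = 0.75 × 0.6 × 490 × (0.707 × 10) = 1559 N/mm.
1001 ≤ 1559 → adequate.

f_max ≈ 1000 N/mm; adequate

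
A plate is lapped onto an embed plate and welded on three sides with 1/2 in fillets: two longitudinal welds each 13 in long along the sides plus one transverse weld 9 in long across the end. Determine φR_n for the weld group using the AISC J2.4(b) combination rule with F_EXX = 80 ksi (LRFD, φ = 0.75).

φR_n ≈ 453 kips

t_e = 0.707 × 0.5 = 0.3535 in.
R_nwl = 0.6 × 80 × 0.3535 × 26 = 441.2 kips (longitudinal, 2 welds).
R_nwt = 0.6 × 80 × 0.3535 × 9 = 152.7 kips (transverse, base value).
(i) R_nwl + R_nwt = 593.9 kips; (ii) 0.85 R_nwl + 1.5 R_nwt = 604.1 kips.
R_n = max = 604.1 kips [governs: (ii)]; φR_n = 453 kips.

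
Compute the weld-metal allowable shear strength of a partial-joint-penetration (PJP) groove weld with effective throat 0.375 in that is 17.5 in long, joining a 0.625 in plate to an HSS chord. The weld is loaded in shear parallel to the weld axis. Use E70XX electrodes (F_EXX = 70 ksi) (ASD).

Effective throat (given) t_e = 0.375 in.
A_we = 0.375 × 17.5 = 6.562 in².
F_nw = 0.6 F_EXX = 42 ksi.
R_n/Ω = (42 × 6.562) / 2.0 = 137.8 kips.

R_n/Ω ≈ 138 kips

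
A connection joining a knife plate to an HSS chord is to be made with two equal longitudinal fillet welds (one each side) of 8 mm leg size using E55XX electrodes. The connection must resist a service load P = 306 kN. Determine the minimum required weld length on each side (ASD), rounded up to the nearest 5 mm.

E55XX → F_EXX = 550 MPa.
Throat t_e = 0.707 × 8 = 5.656 mm.
r_n/Ω = (0.6 × 550 × 5.656) / 2.0 = 933.2 N/mm = 0.9332 kN/mm.
L_req = P / (r_n/Ω) = 306 / 0.9332 = 327.9 mm total.
Per side: 327.9 / 2 = 163.9 mm.
Round up → use L = 165 mm on each side.

L = 165 mm on each side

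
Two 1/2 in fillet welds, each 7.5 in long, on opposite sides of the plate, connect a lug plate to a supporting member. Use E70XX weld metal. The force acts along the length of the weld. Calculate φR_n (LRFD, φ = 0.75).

φR_n ≈ 167 kips

E70XX → F_EXX = 70 ksi.
Effective throat t_e = 0.707 × 0.5 = 0.3535 in.
Total length L = 15 in; A_we = 0.3535 × 15 = 5.302 in².
F_nw = 0.6 F_EXX = 0.6 × 70 = 42 ksi.
φR_n = 0.75 × 42 × 5.302 = 167 kips.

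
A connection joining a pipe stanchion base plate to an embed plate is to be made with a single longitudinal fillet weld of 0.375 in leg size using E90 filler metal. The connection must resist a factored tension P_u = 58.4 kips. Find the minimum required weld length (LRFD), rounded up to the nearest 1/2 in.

L = 5.5 in

E90XX → F_EXX = 90 ksi.
Throat t_e = 0.707 × 0.375 = 0.2651 in.
φr_n = 0.75 × 0.6 × 90 × 0.2651 = 10.74 kips/in.
L_req = P_u / φr_n = 58.4 / 10.74 = 5.439 in total.
Round up → use L = 5.5 in.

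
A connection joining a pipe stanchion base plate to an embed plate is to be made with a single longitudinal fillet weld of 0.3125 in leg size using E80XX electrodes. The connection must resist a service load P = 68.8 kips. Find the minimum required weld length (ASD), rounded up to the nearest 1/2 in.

E80XX → F_EXX = 80 ksi.
Throat t_e = 0.707 × 0.3125 = 0.2209 in.
r_n/Ω = (0.6 × 80 × 0.2209) / 2.0 = 5.302 kip/in.
L_req = P / (r_n/Ω) = 68.8 / 5.302 = 12.98 in total.
Round up → use L = 13 in.

L = 13 in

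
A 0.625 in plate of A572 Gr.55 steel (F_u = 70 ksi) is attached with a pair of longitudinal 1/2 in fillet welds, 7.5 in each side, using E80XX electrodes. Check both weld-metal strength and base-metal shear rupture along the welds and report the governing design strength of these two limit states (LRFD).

E80XX → F_EXX = 80 ksi.
t_e = 0.707 × 0.5 = 0.3535 in; L = 15 in.
Weld metal: φR_n = 0.75 × 0.6 × 80 × 0.3535 × 15 = 190.9 kip.
Base metal (shear rupture): φR_n = 0.75 × 0.6 × 70 × 0.625 × 15 = 295.3 kip.
Governing: weld metal.

φR_n ≈ 191 kip (weld metal governs)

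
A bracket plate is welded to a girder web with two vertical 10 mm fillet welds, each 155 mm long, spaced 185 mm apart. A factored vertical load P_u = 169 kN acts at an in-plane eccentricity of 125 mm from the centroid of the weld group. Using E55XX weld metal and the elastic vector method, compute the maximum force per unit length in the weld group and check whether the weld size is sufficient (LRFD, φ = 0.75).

E55XX → F_EXX = 550 MPa.
Total weld length L_w = 310 mm. Treat welds as unit-width lines.
Polar moment about centroid: J = 2[d³/12 + d(b/2)²] = 2[155³/12 + 155×92.5²] = 3273000 mm³.
Direct shear f_v = P/L_w = 169×10³ / 310 = 545.2 N/mm (vertical).
Torsion M = P·e = 169×10³ × 125 = 21125000 N·mm.
Critical point at (x, y) = (92.5, 77.5) from centroid. f_tx = M·y/J = 500.2 N/mm; f_ty = M·x/J = 597 N/mm.
Resultant f_max = √[f_tx² + (f_v + f_ty)²] = √[500.2² + (545.2 + 597)²] = 1247 N/mm.
Capacity per unit length: φr_n = 0.75 × 0.6 × 550 × (0.707 × 10) = 1750 N/mm.
1247 ≤ 1750 → adequate.

f_max ≈ 1250 N/mm; adequate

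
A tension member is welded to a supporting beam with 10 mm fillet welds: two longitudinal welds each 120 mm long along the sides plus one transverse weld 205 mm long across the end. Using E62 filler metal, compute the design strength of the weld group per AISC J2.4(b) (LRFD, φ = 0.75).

φR_n ≈ 1010 kN

E62XX → F_EXX = 620 MPa.
t_e = 0.707 × 10 = 7.07 mm.
R_nwl = 0.6 × 620 × 7.07 × 240 × 10⁻³ = 631.2 kN (longitudinal, 2 welds).
R_nwt = 0.6 × 620 × 7.07 × 205 × 10⁻³ = 539.2 kN (transverse, base value).
(i) R_nwl + R_nwt = 1170 kN; (ii) 0.85 R_nwl + 1.5 R_nwt = 1345 kN.
R_n = max = 1345 kN [governs: (ii)]; φR_n = 1009 kN.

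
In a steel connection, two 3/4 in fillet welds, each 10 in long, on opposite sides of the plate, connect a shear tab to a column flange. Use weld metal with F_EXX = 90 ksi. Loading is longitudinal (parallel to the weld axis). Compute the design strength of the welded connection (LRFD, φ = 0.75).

φR_n ≈ 430 kip

Effective throat t_e = 0.707 × 0.75 = 0.5302 in.
Total length L = 20 in; A_we = 0.5302 × 20 = 10.61 in².
F_nw = 0.6 F_EXX = 0.6 × 90 = 54 ksi.
φR_n = 0.75 × 54 × 10.61 = 429.5 kip.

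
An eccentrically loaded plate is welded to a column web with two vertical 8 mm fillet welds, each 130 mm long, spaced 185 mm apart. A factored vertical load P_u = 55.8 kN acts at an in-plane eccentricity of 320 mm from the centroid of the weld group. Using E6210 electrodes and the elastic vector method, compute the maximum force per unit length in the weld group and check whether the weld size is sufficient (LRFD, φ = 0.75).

E62XX → F_EXX = 620 MPa.
Total weld length L_w = 260 mm. Treat welds as unit-width lines.
Polar moment about centroid: J = 2[d³/12 + d(b/2)²] = 2[130³/12 + 130×92.5²] = 2591000 mm³.
Direct shear f_v = P/L_w = 55.8×10³ / 260 = 214.6 N/mm (vertical).
Torsion M = P·e = 55.8×10³ × 320 = 17856000 N·mm.
Critical point at (x, y) = (92.5, 65) from centroid. f_tx = M·y/J = 448 N/mm; f_ty = M·x/J = 637.5 N/mm.
Resultant f_max = √[f_tx² + (f_v + f_ty)²] = √[448² + (214.6 + 637.5)²] = 962.7 N/mm.
Capacity per unit length: φr_n = 0.75 × 0.6 × 620 × (0.707 × 8) = 1578 N/mm.
962.7 ≤ 1578 → adequate.

f_max ≈ 963 N/mm; adequate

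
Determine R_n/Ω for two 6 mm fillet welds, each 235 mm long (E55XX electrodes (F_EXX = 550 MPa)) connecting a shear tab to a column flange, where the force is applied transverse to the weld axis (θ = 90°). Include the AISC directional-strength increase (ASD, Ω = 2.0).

t_e = 0.707 × 6 = 4.242 mm; A_we = 4.242 × 470 = 1994 mm².
Directional factor: 1.0 + 0.5 sin^1.5(90°) = 1.5.
F_nw = 0.6 × 550 × 1.5 = 495 MPa.
R_n/Ω = (495 × 1994) / 2.0 × 10⁻³ = 493.5 kN.

R_n/Ω ≈ 493 kN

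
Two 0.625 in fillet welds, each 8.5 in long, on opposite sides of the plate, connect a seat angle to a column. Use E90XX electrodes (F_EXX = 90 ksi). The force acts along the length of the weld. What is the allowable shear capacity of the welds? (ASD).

Effective throat t_e = 0.707 × 0.625 = 0.4419 in.
Total length L = 17 in; A_we = 0.4419 × 17 = 7.512 in².
F_nw = 0.6 F_EXX = 0.6 × 90 = 54 ksi.
R_n = 54 × 7.512 = 405.6 kips; R_n/Ω = 405.6/2.0 = 202.8 kips.

R_n/Ω ≈ 203 kips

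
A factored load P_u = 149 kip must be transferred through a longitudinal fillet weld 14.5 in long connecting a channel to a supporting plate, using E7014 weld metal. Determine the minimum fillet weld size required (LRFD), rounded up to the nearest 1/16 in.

E70XX → F_EXX = 70 ksi.
Total weld length L = 14.5 in.
Required throat t_e = P_u / (φ × 0.6 F_EXX × L) = 149 / (0.75 × 0.6 × 70 × 14.5) = 0.3262 in.
Required leg w = t_e / 0.707 = 0.4614 in → use 1/2 in.

w = 1/2 in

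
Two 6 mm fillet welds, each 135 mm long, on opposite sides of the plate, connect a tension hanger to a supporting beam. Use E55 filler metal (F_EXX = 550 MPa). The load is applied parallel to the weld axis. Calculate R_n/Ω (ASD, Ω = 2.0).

R_n/Ω ≈ 189 kN

Effective throat t_e = 0.707 × 6 = 4.242 mm.
Total length L = 270 mm; A_we = 4.242 × 270 = 1145 mm².
F_nw = 0.6 F_EXX = 0.6 × 550 = 330 MPa.
R_n = 330 × 1145 × 10⁻³ = 378 kN; R_n/Ω = 378/2.0 = 189 kN.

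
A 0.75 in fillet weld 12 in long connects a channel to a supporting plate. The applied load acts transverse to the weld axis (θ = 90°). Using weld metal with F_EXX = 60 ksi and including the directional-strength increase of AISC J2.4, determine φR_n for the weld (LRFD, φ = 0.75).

φR_n ≈ 258 kips

t_e = 0.707 × 0.75 = 0.5302 in; A_we = 0.5302 × 12 = 6.363 in².
Directional factor: 1.0 + 0.5 sin^1.5(90°) = 1.5.
F_nw = 0.6 × 60 × 1.5 = 54 ksi.
φR_n = 0.75 × 54 × 6.363 = 257.7 kips.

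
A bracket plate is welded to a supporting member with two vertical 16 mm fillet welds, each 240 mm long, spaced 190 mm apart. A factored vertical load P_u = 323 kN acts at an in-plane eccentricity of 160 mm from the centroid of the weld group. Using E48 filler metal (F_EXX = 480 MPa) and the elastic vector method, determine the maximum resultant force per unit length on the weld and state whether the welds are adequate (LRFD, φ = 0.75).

Total weld length L_w = 480 mm. Treat welds as unit-width lines.
Polar moment about centroid: J = 2[d³/12 + d(b/2)²] = 2[240³/12 + 240×95²] = 6636000 mm³.
Direct shear f_v = P/L_w = 323×10³ / 480 = 672.9 N/mm (vertical).
Torsion M = P·e = 323×10³ × 160 = 51680000 N·mm.
Critical point at (x, y) = (95, 120) from centroid. f_tx = M·y/J = 934.5 N/mm; f_ty = M·x/J = 739.8 N/mm.
Resultant f_max = √[f_tx² + (f_v + f_ty)²] = √[934.5² + (672.9 + 739.8)²] = 1694 N/mm.
Capacity per unit length: φr_n = 0.75 × 0.6 × 480 × (0.707 × 16) = 2443 N/mm.
1694 ≤ 2443 → adequate.

f_max ≈ 1690 N/mm; adequate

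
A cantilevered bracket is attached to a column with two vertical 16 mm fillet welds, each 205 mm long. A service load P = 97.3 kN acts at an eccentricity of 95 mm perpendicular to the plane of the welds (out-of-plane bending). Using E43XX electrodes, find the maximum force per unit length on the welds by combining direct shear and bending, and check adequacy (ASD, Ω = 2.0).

E43XX → F_EXX = 430 MPa.
L_w = 2 × 205 = 410 mm; section modulus (unit throat) S = 2 × L²/6 = 14010 mm².
Direct shear f_v = P/L_w = 97.3×10³/410 = 237.3 N/mm.
Moment M = P × e = 97.3×10³ × 95 = 9243500 N·mm; bending f_b = M/S = 659.9 N/mm.
f_max = √(f_v² + f_b²) = √(237.3² + 659.9²) = 701.2 N/mm.
r_n/Ω = (1/2.0) × 0.6 × 430 × (0.707 × 16) = 1459 N/mm → adequate.

f_max ≈ 701 N/mm; adequate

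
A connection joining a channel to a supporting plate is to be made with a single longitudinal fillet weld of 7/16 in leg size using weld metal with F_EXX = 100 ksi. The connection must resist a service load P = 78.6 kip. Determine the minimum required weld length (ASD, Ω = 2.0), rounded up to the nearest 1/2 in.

L = 8.5 in

Throat t_e = 0.707 × 0.4375 = 0.3093 in.
r_n/Ω = (0.6 × 100 × 0.3093) / 2.0 = 9.279 kip/in.
L_req = P / (r_n/Ω) = 78.6 / 9.279 = 8.47 in total.
Round up → use L = 8.5 in.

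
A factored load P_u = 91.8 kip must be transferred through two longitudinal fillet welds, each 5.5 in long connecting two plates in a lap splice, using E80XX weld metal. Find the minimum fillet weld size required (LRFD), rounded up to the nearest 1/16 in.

w = 3/8 in

E80XX → F_EXX = 80 ksi.
Total weld length L = 11 in.
Required throat t_e = P_u / (φ × 0.6 F_EXX × L) = 91.8 / (0.75 × 0.6 × 80 × 11) = 0.2318 in.
Required leg w = t_e / 0.707 = 0.3279 in → use 3/8 in.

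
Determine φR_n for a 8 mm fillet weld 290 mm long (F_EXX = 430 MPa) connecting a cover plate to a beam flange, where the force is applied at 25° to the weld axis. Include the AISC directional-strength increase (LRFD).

t_e = 0.707 × 8 = 5.656 mm; A_we = 5.656 × 290 = 1640 mm².
Directional factor: 1.0 + 0.5 sin^1.5(25°) = 1.137.
F_nw = 0.6 × 430 × 1.137 = 293.4 MPa.
φR_n = 0.75 × 293.4 × 1640 × 10⁻³ = 361 kN.

φR_n ≈ 361 kN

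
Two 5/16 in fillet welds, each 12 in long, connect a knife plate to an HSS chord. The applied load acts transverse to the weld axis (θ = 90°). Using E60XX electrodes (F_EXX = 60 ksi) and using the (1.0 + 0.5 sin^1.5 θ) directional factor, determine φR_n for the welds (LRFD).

t_e = 0.707 × 0.3125 = 0.2209 in; A_we = 0.2209 × 24 = 5.302 in².
Directional factor: 1.0 + 0.5 sin^1.5(90°) = 1.5.
F_nw = 0.6 × 60 × 1.5 = 54 ksi.
φR_n = 0.75 × 54 × 5.302 = 214.8 kip.

φR_n ≈ 215 kip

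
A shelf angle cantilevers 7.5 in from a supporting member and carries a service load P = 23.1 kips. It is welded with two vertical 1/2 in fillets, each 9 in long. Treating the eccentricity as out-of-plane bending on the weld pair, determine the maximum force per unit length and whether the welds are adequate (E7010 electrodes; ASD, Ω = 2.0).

f_max ≈ 6.54 kip/in; adequate

E70XX → F_EXX = 70 ksi.
L_w = 2 × 9 = 18 in; section modulus (unit throat) S = 2 × L²/6 = 27 in².
Direct shear f_v = P/L_w = 23.1/18 = 1.283 kip/in.
Moment M = P × e = 23.1 × 7.5 = 173.25 kip·in; bending f_b = M/S = 6.417 kip/in.
f_max = √(f_v² + f_b²) = √(1.283² + 6.417²) = 6.544 kip/in.
r_n/Ω = (1/2.0) × 0.6 × 70 × (0.707 × 0.5) = 7.423 kip/in → adequate.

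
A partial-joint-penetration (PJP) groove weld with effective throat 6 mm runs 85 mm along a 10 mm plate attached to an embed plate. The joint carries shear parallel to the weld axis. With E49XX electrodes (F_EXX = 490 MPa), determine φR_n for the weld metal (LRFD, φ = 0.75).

Effective throat (given) t_e = 6 mm.
A_we = 6 × 85 = 510 mm².
F_nw = 0.6 F_EXX = 294 MPa.
φR_n = 0.75 × 294 × 510 × 10⁻³ = 112.5 kN.

φR_n ≈ 112 kN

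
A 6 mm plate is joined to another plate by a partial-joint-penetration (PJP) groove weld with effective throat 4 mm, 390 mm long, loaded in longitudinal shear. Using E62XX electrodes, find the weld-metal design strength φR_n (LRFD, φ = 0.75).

φR_n ≈ 435 kN

E62XX → F_EXX = 620 MPa.
Effective throat (given) t_e = 4 mm.
A_we = 4 × 390 = 1560 mm².
F_nw = 0.6 F_EXX = 372 MPa.
φR_n = 0.75 × 372 × 1560 × 10⁻³ = 435.2 kN.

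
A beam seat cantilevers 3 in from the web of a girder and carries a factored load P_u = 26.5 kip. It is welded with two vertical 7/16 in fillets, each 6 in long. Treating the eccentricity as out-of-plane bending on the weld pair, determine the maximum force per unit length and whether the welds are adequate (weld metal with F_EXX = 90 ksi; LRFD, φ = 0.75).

f_max ≈ 6.98 kip/in; adequate

L_w = 2 × 6 = 12 in; section modulus (unit throat) S = 2 × L²/6 = 12 in².
Direct shear f_v = P/L_w = 26.5/12 = 2.208 kip/in.
Moment M = P × e = 26.5 × 3 = 79.5 kip·in; bending f_b = M/S = 6.625 kip/in.
f_max = √(f_v² + f_b²) = √(2.208² + 6.625²) = 6.983 kip/in.
φr_n = 0.75 × 0.6 × 90 × (0.707 × 0.4375) = 12.53 kip/in → adequate.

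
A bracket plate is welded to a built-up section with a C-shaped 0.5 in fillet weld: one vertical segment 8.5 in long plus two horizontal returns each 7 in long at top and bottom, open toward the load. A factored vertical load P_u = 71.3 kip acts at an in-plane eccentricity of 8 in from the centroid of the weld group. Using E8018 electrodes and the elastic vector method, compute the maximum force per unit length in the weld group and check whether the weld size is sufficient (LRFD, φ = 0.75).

E80XX → F_EXX = 80 ksi.
Total weld length L_w = 22.5 in. Treat welds as unit-width lines.
Centroid: x̄ = 2×7×3.5 / 22.5 = 2.178 in from the vertical weld.
Polar moment about centroid: J = I_x + I_y = [8.5³/12 + 2×7×4.25²] + [8.5×2.178² + 2(7³/12 + 7×1.322²)] = 426 in³.
Direct shear f_v = P/L_w = 71.3 / 22.5 = 3.169 kip/in (vertical).
Torsion M = P·e = 71.3 × 8 = 570.4 kip·in.
Critical point at (x, y) = (4.822, 4.25) from centroid. f_tx = M·y/J = 5.691 kip/in; f_ty = M·x/J = 6.457 kip/in.
Resultant f_max = √[f_tx² + (f_v + f_ty)²] = √[5.691² + (3.169 + 6.457)²] = 11.18 kip/in.
Capacity per unit length: φr_n = 0.75 × 0.6 × 80 × (0.707 × 0.5) = 12.73 kip/in.
11.18 ≤ 12.73 → adequate.

f_max ≈ 11.2 kip/in; adequate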